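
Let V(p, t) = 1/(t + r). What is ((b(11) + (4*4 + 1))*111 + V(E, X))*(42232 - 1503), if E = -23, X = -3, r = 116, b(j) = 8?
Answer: 12771636904/113 ≈ 1.1302e+8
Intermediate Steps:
V(p, t) = 1/(116 + t) (V(p, t) = 1/(t + 116) = 1/(116 + t))
((b(11) + (4*4 + 1))*111 + V(E, X))*(42232 - 1503) = ((8 + (4*4 + 1))*111 + 1/(116 - 3))*(42232 - 1503) = ((8 + (16 + 1))*111 + 1/113)*40729 = ((8 + 17)*111 + 1/113)*40729 = (25*111 + 1/113)*40729 = (2775 + 1/113)*40729 = (313576/113)*40729 = 12771636904/113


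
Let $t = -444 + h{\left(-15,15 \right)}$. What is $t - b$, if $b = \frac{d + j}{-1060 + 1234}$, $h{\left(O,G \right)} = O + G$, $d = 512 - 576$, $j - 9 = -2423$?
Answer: $- \frac{12463}{29} \approx -429.76$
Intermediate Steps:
$j = -2414$ ($j = 9 - 2423 = -2414$)
$d = -64$ ($d = 512 - 576 = -64$)
$h{\left(O,G \right)} = G + O$
$b = - \frac{413}{29}$ ($b = \frac{-64 - 2414}{-1060 + 1234} = - \frac{2478}{174} = \left(-2478\right) \frac{1}{174} = - \frac{413}{29} \approx -14.241$)
$t = -444$ ($t = -444 + \left(15 - 15\right) = -444 + 0 = -444$)
$t - b = -444 - - \frac{413}{29} = -444 + \frac{413}{29} = - \frac{12463}{29}$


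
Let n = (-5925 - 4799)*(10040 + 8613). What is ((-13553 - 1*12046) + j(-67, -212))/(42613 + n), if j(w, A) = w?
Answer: 25666/199992159 ≈ 0.00012834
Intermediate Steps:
n = -200034772 (n = -10724*18653 = -200034772)
((-13553 - 1*12046) + j(-67, -212))/(42613 + n) = ((-13553 - 1*12046) - 67)/(42613 - 200034772) = ((-13553 - 12046) - 67)/(-199992159) = (-25599 - 67)*(-1/199992159) = -25666*(-1/199992159) = 25666/199992159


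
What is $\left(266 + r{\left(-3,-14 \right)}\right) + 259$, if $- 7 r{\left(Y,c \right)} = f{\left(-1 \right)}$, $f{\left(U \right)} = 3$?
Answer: $\frac{3672}{7} \approx 524.57$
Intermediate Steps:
$r{\left(Y,c \right)} = - \frac{3}{7}$ ($r{\left(Y,c \right)} = \left(- \frac{1}{7}\right) 3 = - \frac{3}{7}$)
$\left(266 + r{\left(-3,-14 \right)}\right) + 259 = \left(266 - \frac{3}{7}\right) + 259 = \frac{1859}{7} + 259 = \frac{3672}{7}$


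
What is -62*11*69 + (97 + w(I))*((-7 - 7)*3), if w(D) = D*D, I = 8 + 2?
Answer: -55332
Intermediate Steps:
I = 10
w(D) = D²
-62*11*69 + (97 + w(I))*((-7 - 7)*3) = -62*11*69 + (97 + 10²)*((-7 - 7)*3) = -682*69 + (97 + 100)*(-14*3) = -47058 + 197*(-42) = -47058 - 8274 = -55332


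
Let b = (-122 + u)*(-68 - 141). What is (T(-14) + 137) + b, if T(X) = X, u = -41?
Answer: 34190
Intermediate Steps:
b = 34067 (b = (-122 - 41)*(-68 - 141) = -163*(-209) = 34067)
(T(-14) + 137) + b = (-14 + 137) + 34067 = 123 + 34067 = 34190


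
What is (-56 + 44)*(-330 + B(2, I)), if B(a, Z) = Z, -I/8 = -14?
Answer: 2616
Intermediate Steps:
I = 112 (I = -8*(-14) = 112)
(-56 + 44)*(-330 + B(2, I)) = (-56 + 44)*(-330 + 112) = -12*(-218) = 2616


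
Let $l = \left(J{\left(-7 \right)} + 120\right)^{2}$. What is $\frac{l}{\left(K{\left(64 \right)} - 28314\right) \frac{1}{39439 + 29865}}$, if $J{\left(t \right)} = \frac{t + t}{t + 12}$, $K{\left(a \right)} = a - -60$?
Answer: $- \frac{11899358192}{352375} \approx -33769.0$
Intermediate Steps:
$K{\left(a \right)} = 60 + a$ ($K{\left(a \right)} = a + 60 = 60 + a$)
$J{\left(t \right)} = \frac{2 t}{12 + t}$
$l = \frac{343396}{25}$ ($l = \left(2 \left(-7\right) \frac{1}{12 - 7} + 120\right)^{2} = \left(2 \left(-7\right) \frac{1}{5} + 120\right)^{2} = \left(- \frac{14}{5} + 120\right)^{2} = \left(\frac{586}{5}\right)^{2} = \frac{343396}{25} \approx 13736.0$)
$\frac{l}{\left(K{\left(64 \right)} - 28314\right) \frac{1}{39439 + 29865}} = \frac{343396}{25 \frac{\left(60 + 64\right) - 28314}{39439 + 29865}} = \frac{343396}{25 \frac{124 - 28314}{69304}} = \frac{343396}{25 \left(\left(-28190\right) \frac{1}{69304}\right)} = \frac{343396}{25 \left(- \frac{14095}{34652}\right)} = \frac{343396}{25} \left(- \frac{34652}{14095}\right) = - \frac{11899358192}{352375}$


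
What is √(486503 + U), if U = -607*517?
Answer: 2*√43171 ≈ 415.55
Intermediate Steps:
U = -313819
√(486503 + U) = √(486503 - 313819) = √172684 = 2*√43171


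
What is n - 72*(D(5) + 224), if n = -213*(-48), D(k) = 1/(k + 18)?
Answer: -135864/23 ≈ -5907.1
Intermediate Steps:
D(k) = 1/(18 + k)
n = 10224
n - 72*(D(5) + 224) = 10224 - 72*(1/(18 + 5) + 224) = 10224 - 72*(1/23 + 224) = 10224 - 72*5153/23 = 10224 - 1*371016/23 = 10224 - 371016/23 = -135864/23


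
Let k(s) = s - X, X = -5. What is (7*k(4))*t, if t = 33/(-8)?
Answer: -2079/8 ≈ -259.88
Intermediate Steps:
t = -33/8 (t = 33*(-1/8) = -33/8 ≈ -4.1250)
k(s) = 5 + s (k(s) = s - 1*(-5) = s + 5 = 5 + s)
(7*k(4))*t = (7*(5 + 4))*(-33/8) = (7*9)*(-33/8) = 63*(-33/8) = -2079/8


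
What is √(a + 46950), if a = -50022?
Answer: 32*I*√3 ≈ 55.426*I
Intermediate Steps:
√(a + 46950) = √(-50022 + 46950) = √(-3072) = 32*I*√3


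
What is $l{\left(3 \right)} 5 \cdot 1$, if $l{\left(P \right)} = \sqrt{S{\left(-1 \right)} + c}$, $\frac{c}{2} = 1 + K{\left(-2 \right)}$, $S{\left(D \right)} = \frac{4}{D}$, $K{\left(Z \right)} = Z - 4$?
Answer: $5 i \sqrt{14} \approx 18.708 i$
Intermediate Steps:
$K{\left(Z \right)} = -4 + Z$
$c = -10$ ($c = 2 \left(1 - 6\right) = 2 \left(-5\right) = -10$)
$l{\left(P \right)} = i \sqrt{14}$ ($l{\left(P \right)} = \sqrt{\frac{4}{-1} - 10} = \sqrt{4 \left(-1\right) - 10} = \sqrt{-4 - 10} = \sqrt{-14} = i \sqrt{14}$)
$l{\left(3 \right)} 5 \cdot 1 = i \sqrt{14} \cdot 5 \cdot 1 = 5 i \sqrt{14} \cdot 1 = 5 i \sqrt{14}$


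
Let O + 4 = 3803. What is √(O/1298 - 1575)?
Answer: I*√2648635198/1298 ≈ 39.649*I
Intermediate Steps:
O = 3799 (O = -4 + 3803 = 3799)
√(O/1298 - 1575) = √(3799/1298 - 1575) = √(-2040551/1298) = I*√2648635198/1298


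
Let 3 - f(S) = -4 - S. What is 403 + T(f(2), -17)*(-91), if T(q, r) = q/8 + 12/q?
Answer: 4303/24 ≈ 179.29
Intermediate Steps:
f(S) = 7 + S (f(S) = 3 - (-4 - S) = 3 + (4 + S) = 7 + S)
T(q, r) = 12/q + q/8 (T(q, r) = q*(⅛) + 12/q = q/8 + 12/q = 12/q + q/8)
403 + T(f(2), -17)*(-91) = 403 + (12/(7 + 2) + (7 + 2)/8)*(-91) = 403 + (12/9 + (⅛)*9)*(-91) = 403 + (12*(⅑) + 9/8)*(-91) = 403 + (4/3 + 9/8)*(-91) = 403 + (59/24)*(-91) = 403 - 5369/24 = 4303/24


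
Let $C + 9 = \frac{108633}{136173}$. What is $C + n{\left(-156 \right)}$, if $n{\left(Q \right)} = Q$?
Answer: $- \frac{7453304}{45391} \approx -164.2$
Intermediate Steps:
$C = - \frac{372308}{45391}$ ($C = -9 + \frac{108633}{136173} = -9 + 108633 \cdot \frac{1}{136173} = -9 + \frac{36211}{45391} = - \frac{372308}{45391} \approx -8.2022$)
$C + n{\left(-156 \right)} = - \frac{372308}{45391} - 156 = - \frac{7453304}{45391}$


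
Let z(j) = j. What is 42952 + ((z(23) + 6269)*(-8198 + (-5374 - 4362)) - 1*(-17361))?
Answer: -112780415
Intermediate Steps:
42952 + ((z(23) + 6269)*(-8198 + (-5374 - 4362)) - 1*(-17361)) = 42952 + ((23 + 6269)*(-8198 + (-5374 - 4362)) - 1*(-17361)) = 42952 + (6292*(-8198 - 9736) + 17361) = 42952 + (6292*(-17934) + 17361) = 42952 + (-112840728 + 17361) = 42952 - 112823367 = -112780415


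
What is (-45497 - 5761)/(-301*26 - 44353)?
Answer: 17086/17393 ≈ 0.98235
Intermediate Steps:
(-45497 - 5761)/(-301*26 - 44353) = -51258/(-7826 - 44353) = -51258/(-52179) = -51258*(-1/52179) = 17086/17393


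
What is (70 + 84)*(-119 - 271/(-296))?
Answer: -2691381/148 ≈ -18185.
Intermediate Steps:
(70 + 84)*(-119 - 271/(-296)) = 154*(-119 - 271*(-1/296)) = 154*(-119 + 271/296) = 154*(-34953/296) = -2691381/148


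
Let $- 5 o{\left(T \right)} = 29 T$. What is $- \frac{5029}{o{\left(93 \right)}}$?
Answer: $\frac{25145}{2697} \approx 9.3233$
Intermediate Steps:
$o{\left(T \right)} = - \frac{29 T}{5}$
$- \frac{5029}{o{\left(93 \right)}} = - \frac{5029}{\left(- \frac{29}{5}\right) 93} = - \frac{5029}{- \frac{2697}{5}} = \left(-5029\right) \left(- \frac{5}{2697}\right) = \frac{25145}{2697}$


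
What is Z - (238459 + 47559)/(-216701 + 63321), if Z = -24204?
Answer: -1856061751/76690 ≈ -24202.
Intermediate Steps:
Z - (238459 + 47559)/(-216701 + 63321) = -24204 - (238459 + 47559)/(-216701 + 63321) = -24204 - 286018/(-153380) = -24204 - 286018*(-1)/153380 = -24204 - 1*(-143009/76690) = -24204 + 143009/76690 = -1856061751/76690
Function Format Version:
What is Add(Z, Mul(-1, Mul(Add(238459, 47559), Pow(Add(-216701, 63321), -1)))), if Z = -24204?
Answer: Rational(-1856061751, 76690) ≈ -24202.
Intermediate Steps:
Add(Z, Mul(-1, Mul(Add(238459, 47559), Pow(Add(-216701, 63321), -1)))) = Add(-24204, Mul(-1, Mul(Add(238459, 47559), Pow(Add(-216701, 63321), -1)))) = Add(-24204, Mul(-1, Mul(286018, Pow(-153380, -1)))) = Add(-24204, Mul(-1, Mul(286018, Rational(-1, 153380)))) = Add(-24204, Mul(-1, Rational(-143009, 76690))) = Add(-24204, Rational(143009, 76690)) = Rational(-1856061751, 76690)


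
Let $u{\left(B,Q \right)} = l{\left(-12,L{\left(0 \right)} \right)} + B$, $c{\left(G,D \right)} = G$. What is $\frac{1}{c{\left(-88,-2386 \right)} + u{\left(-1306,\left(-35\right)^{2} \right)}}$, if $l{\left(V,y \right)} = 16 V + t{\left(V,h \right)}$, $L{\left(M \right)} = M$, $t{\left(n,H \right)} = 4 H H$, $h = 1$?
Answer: $- \frac{1}{1582} \approx -0.00063211$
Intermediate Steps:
$t{\left(n,H \right)} = 4 H^{2}$
$l{\left(V,y \right)} = 4 + 16 V$ ($l{\left(V,y \right)} = 16 V + 4 \cdot 1^{2} = 16 V + 4 \cdot 1 = 16 V + 4 = 4 + 16 V$)
$u{\left(B,Q \right)} = -188 + B$ ($u{\left(B,Q \right)} = \left(4 + 16 \left(-12\right)\right) + B = \left(4 - 192\right) + B = -188 + B$)
$\frac{1}{c{\left(-88,-2386 \right)} + u{\left(-1306,\left(-35\right)^{2} \right)}} = \frac{1}{-88 - 1494} = \frac{1}{-1582} = - \frac{1}{1582}$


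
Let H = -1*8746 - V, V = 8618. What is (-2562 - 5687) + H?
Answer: -25613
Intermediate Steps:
H = -17364 (H = -1*8746 - 1*8618 = -8746 - 8618 = -17364)
(-2562 - 5687) + H = (-2562 - 5687) - 17364 = -8249 - 17364 = -25613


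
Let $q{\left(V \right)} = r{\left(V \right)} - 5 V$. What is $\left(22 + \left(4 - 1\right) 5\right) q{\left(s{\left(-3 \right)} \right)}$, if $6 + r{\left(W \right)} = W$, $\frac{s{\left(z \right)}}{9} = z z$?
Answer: $-12210$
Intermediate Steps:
$s{\left(z \right)} = 9 z^{2}$ ($s{\left(z \right)} = 9 z z = 9 z^{2}$)
$r{\left(W \right)} = -6 + W$
$q{\left(V \right)} = -6 - 4 V$ ($q{\left(V \right)} = \left(-6 + V\right) - 5 V = -6 - 4 V$)
$\left(22 + \left(4 - 1\right) 5\right) q{\left(s{\left(-3 \right)} \right)} = \left(22 + \left(4 - 1\right) 5\right) \left(-6 - 4 \cdot 9 \left(-3\right)^{2}\right) = \left(22 + 3 \cdot 5\right) \left(-6 - 4 \cdot 9 \cdot 9\right) = \left(22 + 15\right) \left(-6 - 324\right) = 37 \left(-6 - 324\right) = 37 \left(-330\right) = -12210$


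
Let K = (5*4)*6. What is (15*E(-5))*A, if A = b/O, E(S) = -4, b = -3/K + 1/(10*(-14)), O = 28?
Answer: 27/392 ≈ 0.068878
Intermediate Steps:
K = 120 (K = 20*6 = 120)
b = -9/280 (b = -3/120 + 1/(10*(-14)) = -3*1/120 + (⅒)*(-1/14) = -1/40 - 1/140 = -9/280 ≈ -0.032143)
A = -9/7840 (A = -9/280/28 = -9/280*1/28 = -9/7840 ≈ -0.0011480)
(15*E(-5))*A = (15*(-4))*(-9/7840) = -60*(-9/7840) = 27/392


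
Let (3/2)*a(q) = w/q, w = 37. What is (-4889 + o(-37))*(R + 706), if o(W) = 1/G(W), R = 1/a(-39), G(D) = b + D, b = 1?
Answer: -9174612635/2664 ≈ -3.4439e+6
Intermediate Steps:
G(D) = 1 + D
a(q) = 74/(3*q) (a(q) = 2*(37/q)/3 = 74/(3*q))
R = -117/74 (R = 1/((74/3)/(-39)) = 1/((74/3)*(-1/39)) = 1/(-74/117) = -117/74 ≈ -1.5811)
o(W) = 1/(1 + W)
(-4889 + o(-37))*(R + 706) = (-4889 + 1/(1 - 37))*(-117/74 + 706) = (-4889 + 1/(-36))*(52127/74) = (-4889 - 1/36)*(52127/74) = -176005/36*52127/74 = -9174612635/2664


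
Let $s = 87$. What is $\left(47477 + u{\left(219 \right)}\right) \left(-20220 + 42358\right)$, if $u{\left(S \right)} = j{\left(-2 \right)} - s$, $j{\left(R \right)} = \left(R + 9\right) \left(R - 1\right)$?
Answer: $1048654922$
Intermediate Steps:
$j{\left(R \right)} = \left(-1 + R\right) \left(9 + R\right)$ ($j{\left(R \right)} = \left(9 + R\right) \left(-1 + R\right) = \left(-1 + R\right) \left(9 + R\right)$)
$u{\left(S \right)} = -108$ ($u{\left(S \right)} = \left(-9 + \left(-2\right)^{2} + 8 \left(-2\right)\right) - 87 = \left(-9 + 4 - 16\right) - 87 = -21 - 87 = -108$)
$\left(47477 + u{\left(219 \right)}\right) \left(-20220 + 42358\right) = \left(47477 - 108\right) \left(-20220 + 42358\right) = 47369 \cdot 22138 = 1048654922$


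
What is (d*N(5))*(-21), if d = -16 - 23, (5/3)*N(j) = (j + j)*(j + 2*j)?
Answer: 73710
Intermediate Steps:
N(j) = 18*j**2/5 (N(j) = 3*((j + j)*(j + 2*j))/5 = 3*((2*j)*(3*j))/5 = 3*(6*j**2)/5 = 18*j**2/5)
d = -39
(d*N(5))*(-21) = -702*5**2/5*(-21) = -702*25/5*(-21) = -39*90*(-21) = -3510*(-21) = 73710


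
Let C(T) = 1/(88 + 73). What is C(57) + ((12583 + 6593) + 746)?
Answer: 3207443/161 ≈ 19922.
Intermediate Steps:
C(T) = 1/161
C(57) + ((12583 + 6593) + 746) = 1/161 + ((12583 + 6593) + 746) = 1/161 + (19176 + 746) = 1/161 + 19922 = 3207443/161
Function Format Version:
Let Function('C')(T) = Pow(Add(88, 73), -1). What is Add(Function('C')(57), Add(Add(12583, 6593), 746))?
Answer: Rational(3207443, 161) ≈ 19922.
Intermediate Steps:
Function('C')(T) = Rational(1, 161) (Function('C')(T) = Pow(161, -1) = Rational(1, 161))
Add(Function('C')(57), Add(Add(12583, 6593), 746)) = Add(Rational(1, 161), Add(Add(12583, 6593), 746)) = Add(Rational(1, 161), Add(19176, 746)) = Add(Rational(1, 161), 19922) = Rational(3207443, 161)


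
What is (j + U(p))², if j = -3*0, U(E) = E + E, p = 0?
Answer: 0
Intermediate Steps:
U(E) = 2*E
j = 0
(j + U(p))² = (0 + 2*0)² = (0 + 0)² = 0² = 0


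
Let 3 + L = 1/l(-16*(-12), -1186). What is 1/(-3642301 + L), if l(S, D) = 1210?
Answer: -1210/4407187839 ≈ -2.7455e-7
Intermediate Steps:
L = -3629/1210 (L = -3 + 1/1210 = -3629/1210 ≈ -2.9992)
1/(-3642301 + L) = 1/(-3642301 - 3629/1210) = 1/(-4407187839/1210) = -1210/4407187839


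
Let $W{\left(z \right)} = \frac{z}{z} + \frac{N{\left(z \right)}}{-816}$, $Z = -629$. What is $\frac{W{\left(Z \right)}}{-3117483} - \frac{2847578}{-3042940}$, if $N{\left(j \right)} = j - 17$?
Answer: $\frac{53263623325439}{56917882320120} \approx 0.9358$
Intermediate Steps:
$N{\left(j \right)} = -17 + j$ ($N{\left(j \right)} = j - 17 = -17 + j$)
$W{\left(z \right)} = \frac{49}{48} - \frac{z}{816}$ ($W{\left(z \right)} = \frac{z}{z} + \frac{-17 + z}{-816} = 1 + \left(-17 + z\right) \left(- \frac{1}{816}\right) = 1 - \left(- \frac{1}{48} + \frac{z}{816}\right) = \frac{49}{48} - \frac{z}{816}$)
$\frac{W{\left(Z \right)}}{-3117483} - \frac{2847578}{-3042940} = \frac{\frac{49}{48} - - \frac{37}{48}}{-3117483} - \frac{2847578}{-3042940} = \left(\frac{49}{48} + \frac{37}{48}\right) \left(- \frac{1}{3117483}\right) - - \frac{1423789}{1521470} = \frac{43}{24} \left(- \frac{1}{3117483}\right) + \frac{1423789}{1521470} = - \frac{43}{74819592} + \frac{1423789}{1521470} = \frac{53263623325439}{56917882320120}$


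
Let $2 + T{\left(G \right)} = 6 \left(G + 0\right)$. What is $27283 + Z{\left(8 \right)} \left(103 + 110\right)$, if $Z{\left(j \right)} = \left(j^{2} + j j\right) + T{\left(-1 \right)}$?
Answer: $52843$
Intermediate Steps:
$T{\left(G \right)} = -2 + 6 G$ ($T{\left(G \right)} = -2 + 6 \left(G + 0\right) = -2 + 6 G$)
$Z{\left(j \right)} = -8 + 2 j^{2}$ ($Z{\left(j \right)} = \left(j^{2} + j j\right) + \left(-2 + 6 \left(-1\right)\right) = \left(j^{2} + j^{2}\right) - 8 = 2 j^{2} - 8 = -8 + 2 j^{2}$)
$27283 + Z{\left(8 \right)} \left(103 + 110\right) = 27283 + \left(-8 + 2 \cdot 8^{2}\right) \left(103 + 110\right) = 27283 + \left(-8 + 2 \cdot 64\right) 213 = 27283 + \left(-8 + 128\right) 213 = 27283 + 120 \cdot 213 = 27283 + 25560 = 52843$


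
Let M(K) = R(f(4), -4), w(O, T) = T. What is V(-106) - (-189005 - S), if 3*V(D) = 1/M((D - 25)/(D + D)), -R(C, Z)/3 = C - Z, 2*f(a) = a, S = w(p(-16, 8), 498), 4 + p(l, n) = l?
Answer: 10233161/54 ≈ 1.8950e+5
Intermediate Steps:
p(l, n) = -4 + l
S = 498
f(a) = a/2
R(C, Z) = -3*C + 3*Z (R(C, Z) = -3*(C - Z) = -3*C + 3*Z)
M(K) = -18 (M(K) = -3*4/2 + 3*(-4) = -3*2 - 12 = -6 - 12 = -18)
V(D) = -1/54 (V(D) = (⅓)/(-18) = (⅓)*(-1/18) = -1/54)
V(-106) - (-189005 - S) = -1/54 - (-189005 - 1*498) = -1/54 - (-189005 - 498) = -1/54 - 1*(-189503) = -1/54 + 189503 = 10233161/54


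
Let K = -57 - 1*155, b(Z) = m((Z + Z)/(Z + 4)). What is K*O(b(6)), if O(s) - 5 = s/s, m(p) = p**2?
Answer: -1272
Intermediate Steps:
b(Z) = 4*Z**2/(4 + Z)**2 (b(Z) = ((Z + Z)/(Z + 4))**2 = ((2*Z)/(4 + Z))**2 = (2*Z/(4 + Z))**2 = 4*Z**2/(4 + Z)**2)
K = -212 (K = -57 - 155 = -212)
O(s) = 6 (O(s) = 5 + s/s = 5 + 1 = 6)
K*O(b(6)) = -212*6 = -1272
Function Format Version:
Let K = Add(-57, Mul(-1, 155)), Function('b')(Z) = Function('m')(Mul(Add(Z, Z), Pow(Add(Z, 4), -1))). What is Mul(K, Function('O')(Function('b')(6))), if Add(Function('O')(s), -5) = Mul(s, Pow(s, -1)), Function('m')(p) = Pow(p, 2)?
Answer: -1272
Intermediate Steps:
Function('b')(Z) = Mul(4, Pow(Z, 2), Pow(Add(4, Z), -2)) (Function('b')(Z) = Pow(Mul(Add(Z, Z), Pow(Add(Z, 4), -1)), 2) = Pow(Mul(Mul(2, Z), Pow(Add(4, Z), -1)), 2) = Pow(Mul(2, Z, Pow(Add(4, Z), -1)), 2) = Mul(4, Pow(Z, 2), Pow(Add(4, Z), -2)))
K = -212 (K = Add(-57, -155) = -212)
Function('O')(s) = 6 (Function('O')(s) = Add(5, Mul(s, Pow(s, -1))) = Add(5, 1) = 6)
Mul(K, Function('O')(Function('b')(6))) = Mul(-212, 6) = -1272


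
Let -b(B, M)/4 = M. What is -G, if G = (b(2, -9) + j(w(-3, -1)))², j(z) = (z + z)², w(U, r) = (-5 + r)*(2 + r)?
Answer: -32400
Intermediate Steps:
b(B, M) = -4*M
j(z) = 4*z² (j(z) = (2*z)² = 4*z²)
G = 32400 (G = (-4*(-9) + 4*(-10 + (-1)² - 3*(-1))²)² = (36 + 4*(-10 + 1 + 3)²)² = (36 + 4*(-6)²)² = (36 + 4*36)² = (36 + 144)² = 180² = 32400)
-G = -1*32400 = -32400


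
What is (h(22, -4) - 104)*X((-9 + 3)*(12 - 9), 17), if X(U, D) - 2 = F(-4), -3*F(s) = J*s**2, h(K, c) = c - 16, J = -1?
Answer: -2728/3 ≈ -909.33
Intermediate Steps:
h(K, c) = -16 + c
F(s) = s**2/3 (F(s) = -(-1)*s**2/3 = s**2/3)
X(U, D) = 22/3 (X(U, D) = 2 + (1/3)*(-4)**2 = 2 + (1/3)*16 = 2 + 16/3 = 22/3)
(h(22, -4) - 104)*X((-9 + 3)*(12 - 9), 17) = ((-16 - 4) - 104)*(22/3) = (-20 - 104)*(22/3) = -124*22/3 = -2728/3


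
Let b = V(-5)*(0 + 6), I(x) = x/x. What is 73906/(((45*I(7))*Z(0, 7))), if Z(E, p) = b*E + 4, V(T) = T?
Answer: 36953/90 ≈ 410.59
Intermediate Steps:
I(x) = 1
b = -30 (b = -5*(0 + 6) = -5*6 = -30)
Z(E, p) = 4 - 30*E (Z(E, p) = -30*E + 4 = 4 - 30*E)
73906/(((45*I(7))*Z(0, 7))) = 73906/(((45*1)*(4 - 30*0))) = 73906/((45*(4 + 0))) = 73906/((45*4)) = 73906/180 = 73906*(1/180) = 36953/90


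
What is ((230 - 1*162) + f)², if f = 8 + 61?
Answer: 18769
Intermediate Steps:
f = 69
((230 - 1*162) + f)² = ((230 - 1*162) + 69)² = ((230 - 162) + 69)² = (68 + 69)² = 137² = 18769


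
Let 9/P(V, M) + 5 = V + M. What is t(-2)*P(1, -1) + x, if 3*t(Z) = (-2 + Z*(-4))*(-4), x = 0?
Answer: 72/5 ≈ 14.400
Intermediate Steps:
P(V, M) = 9/(-5 + M + V) (P(V, M) = 9/(-5 + (V + M)) = 9/(-5 + (M + V)) = 9/(-5 + M + V))
t(Z) = 8/3 + 16*Z/3 (t(Z) = ((-2 + Z*(-4))*(-4))/3 = ((-2 - 4*Z)*(-4))/3 = (8 + 16*Z)/3 = 8/3 + 16*Z/3)
t(-2)*P(1, -1) + x = (8/3 + (16/3)*(-2))*(9/(-5 - 1 + 1)) + 0 = (8/3 - 32/3)*(9/(-5)) + 0 = -72*(-1)/5 + 0 = -8*(-9/5) + 0 = 72/5 + 0 = 72/5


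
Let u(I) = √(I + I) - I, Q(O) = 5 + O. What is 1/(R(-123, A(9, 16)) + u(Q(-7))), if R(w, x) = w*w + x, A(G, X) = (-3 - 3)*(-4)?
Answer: 15155/229674029 - 2*I/229674029 ≈ 6.5985e-5 - 8.708e-9*I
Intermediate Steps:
A(G, X) = 24 (A(G, X) = -6*(-4) = 24)
R(w, x) = x + w² (R(w, x) = w² + x = x + w²)
u(I) = -I + √2*√I (u(I) = √(2*I) - I = √2*√I - I = -I + √2*√I)
1/(R(-123, A(9, 16)) + u(Q(-7))) = 1/((24 + (-123)²) + (-(5 - 7) + √2*√(5 - 7))) = 1/((24 + 15129) + (-1*(-2) + √2*√(-2))) = 1/(15153 + (2 + √2*(I*√2))) = 1/(15153 + (2 + 2*I)) = 1/(15155 + 2*I) = (15155 - 2*I)/229674029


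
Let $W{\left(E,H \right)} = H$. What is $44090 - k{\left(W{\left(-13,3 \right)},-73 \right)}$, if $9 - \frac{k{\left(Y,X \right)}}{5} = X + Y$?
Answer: $43695$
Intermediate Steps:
$k{\left(Y,X \right)} = 45 - 5 X - 5 Y$ ($k{\left(Y,X \right)} = 45 - 5 \left(X + Y\right) = 45 - \left(5 X + 5 Y\right) = 45 - 5 X - 5 Y$)
$44090 - k{\left(W{\left(-13,3 \right)},-73 \right)} = 44090 - \left(45 - -365 - 15\right) = 44090 - \left(45 + 365 - 15\right) = 44090 - 395 = 43695$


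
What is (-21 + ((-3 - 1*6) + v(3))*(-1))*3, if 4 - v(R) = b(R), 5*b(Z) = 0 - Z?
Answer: -249/5 ≈ -49.800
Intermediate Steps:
b(Z) = -Z/5 (b(Z) = (0 - Z)/5 = (-Z)/5 = -Z/5)
v(R) = 4 + R/5 (v(R) = 4 - (-1)*R/5 = 4 + R/5)
(-21 + ((-3 - 1*6) + v(3))*(-1))*3 = (-21 + ((-3 - 1*6) + (4 + (⅕)*3))*(-1))*3 = (-21 + ((-3 - 6) + (4 + ⅗))*(-1))*3 = (-21 + (-9 + 23/5)*(-1))*3 = (-21 - 22/5*(-1))*3 = (-21 + 22/5)*3 = -83/5*3 = -249/5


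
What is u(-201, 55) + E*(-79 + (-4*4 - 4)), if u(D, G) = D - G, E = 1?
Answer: -355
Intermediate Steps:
u(-201, 55) + E*(-79 + (-4*4 - 4)) = (-201 - 1*55) + 1*(-79 + (-4*4 - 4)) = (-201 - 55) + 1*(-79 + (-16 - 4)) = -256 + 1*(-79 - 20) = -256 + 1*(-99) = -256 - 99 = -355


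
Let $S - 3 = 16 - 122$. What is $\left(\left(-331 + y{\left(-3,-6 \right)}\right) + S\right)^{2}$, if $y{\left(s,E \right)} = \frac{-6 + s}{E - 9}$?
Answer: $\frac{4695889}{25} \approx 1.8784 \cdot 10^{5}$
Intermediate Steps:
$y{\left(s,E \right)} = \frac{-6 + s}{-9 + E}$
$S = -103$ ($S = 3 + \left(16 - 122\right) = 3 - 106 = -103$)
$\left(\left(-331 + y{\left(-3,-6 \right)}\right) + S\right)^{2} = \left(\left(-331 + \frac{-6 - 3}{-9 - 6}\right) - 103\right)^{2} = \left(\left(-331 + \frac{1}{-15} \left(-9\right)\right) - 103\right)^{2} = \left(\left(-331 - - \frac{3}{5}\right) - 103\right)^{2} = \left(\left(-331 + \frac{3}{5}\right) - 103\right)^{2} = \left(- \frac{1652}{5} - 103\right)^{2} = \left(- \frac{2167}{5}\right)^{2} = \frac{4695889}{25}$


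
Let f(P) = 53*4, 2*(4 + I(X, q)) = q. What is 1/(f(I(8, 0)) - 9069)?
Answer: -1/8857 ≈ -0.00011291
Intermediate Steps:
I(X, q) = -4 + q/2
f(P) = 212
1/(f(I(8, 0)) - 9069) = 1/(212 - 9069) = 1/(-8857) = -1/8857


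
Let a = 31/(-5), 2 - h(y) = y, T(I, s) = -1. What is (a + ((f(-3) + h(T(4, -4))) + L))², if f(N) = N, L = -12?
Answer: 8281/25 ≈ 331.24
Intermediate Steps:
h(y) = 2 - y
a = -31/5 (a = 31*(-⅕) = -31/5 ≈ -6.2000)
(a + ((f(-3) + h(T(4, -4))) + L))² = (-31/5 + ((-3 + (2 - 1*(-1))) - 12))² = (-31/5 + ((-3 + (2 + 1)) - 12))² = (-31/5 + ((-3 + 3) - 12))² = (-31/5 + (0 - 12))² = (-31/5 - 12)² = (-91/5)² = 8281/25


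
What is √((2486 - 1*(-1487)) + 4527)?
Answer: 10*√85 ≈ 92.195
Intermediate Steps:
√((2486 - 1*(-1487)) + 4527) = √((2486 + 1487) + 4527) = √(3973 + 4527) = √8500 = 10*√85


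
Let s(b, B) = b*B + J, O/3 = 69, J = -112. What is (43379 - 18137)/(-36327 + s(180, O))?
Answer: 25242/821 ≈ 30.745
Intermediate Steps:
O = 207 (O = 3*69 = 207)
s(b, B) = -112 + B*b (s(b, B) = b*B - 112 = B*b - 112 = -112 + B*b)
(43379 - 18137)/(-36327 + s(180, O)) = (43379 - 18137)/(-36327 + (-112 + 207*180)) = 25242/(-36327 + (-112 + 37260)) = 25242/(-36327 + 37148) = 25242/821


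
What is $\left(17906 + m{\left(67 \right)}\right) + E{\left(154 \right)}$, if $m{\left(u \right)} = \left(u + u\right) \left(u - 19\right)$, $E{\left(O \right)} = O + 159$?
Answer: $24651$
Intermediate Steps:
$E{\left(O \right)} = 159 + O$
$m{\left(u \right)} = 2 u \left(-19 + u\right)$
$\left(17906 + m{\left(67 \right)}\right) + E{\left(154 \right)} = \left(17906 + 2 \cdot 67 \left(-19 + 67\right)\right) + \left(159 + 154\right) = \left(17906 + 2 \cdot 67 \cdot 48\right) + 313 = \left(17906 + 6432\right) + 313 = 24338 + 313 = 24651$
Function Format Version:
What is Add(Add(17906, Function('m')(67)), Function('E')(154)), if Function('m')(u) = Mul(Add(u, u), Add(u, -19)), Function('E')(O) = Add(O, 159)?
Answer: 24651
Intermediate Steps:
Function('E')(O) = Add(159, O)
Function('m')(u) = Mul(2, u, Add(-19, u)) (Function('m')(u) = Mul(Mul(2, u), Add(-19, u)) = Mul(2, u, Add(-19, u)))
Add(Add(17906, Function('m')(67)), Function('E')(154)) = Add(Add(17906, Mul(2, 67, Add(-19, 67))), Add(159, 154)) = Add(Add(17906, Mul(2, 67, 48)), 313) = Add(Add(17906, 6432), 313) = Add(24338, 313) = 24651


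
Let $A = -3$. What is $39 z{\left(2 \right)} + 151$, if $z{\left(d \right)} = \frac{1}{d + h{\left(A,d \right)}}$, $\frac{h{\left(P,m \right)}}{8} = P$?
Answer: $\frac{3283}{22} \approx 149.23$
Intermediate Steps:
$h{\left(P,m \right)} = 8 P$
$z{\left(d \right)} = \frac{1}{-24 + d}$ ($z{\left(d \right)} = \frac{1}{d + 8 \left(-3\right)} = \frac{1}{d - 24} = \frac{1}{-24 + d}$)
$39 z{\left(2 \right)} + 151 = \frac{39}{-24 + 2} + 151 = \frac{39}{-22} + 151 = 39 \left(- \frac{1}{22}\right) + 151 = - \frac{39}{22} + 151 = \frac{3283}{22}$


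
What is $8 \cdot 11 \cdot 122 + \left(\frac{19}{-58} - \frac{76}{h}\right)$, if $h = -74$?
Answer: $\frac{23040957}{2146} \approx 10737.0$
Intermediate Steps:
$8 \cdot 11 \cdot 122 + \left(\frac{19}{-58} - \frac{76}{h}\right) = 8 \cdot 11 \cdot 122 + \left(\frac{19}{-58} - \frac{76}{-74}\right) = 88 \cdot 122 + \left(19 \left(- \frac{1}{58}\right) - - \frac{38}{37}\right) = 10736 + \left(- \frac{19}{58} + \frac{38}{37}\right) = 10736 + \frac{1501}{2146} = \frac{23040957}{2146}$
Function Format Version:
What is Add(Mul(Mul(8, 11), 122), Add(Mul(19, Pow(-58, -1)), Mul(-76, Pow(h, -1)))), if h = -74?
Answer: Rational(23040957, 2146) ≈ 10737.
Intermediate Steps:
Add(Mul(Mul(8, 11), 122), Add(Mul(19, Pow(-58, -1)), Mul(-76, Pow(h, -1)))) = Add(Mul(Mul(8, 11), 122), Add(Mul(19, Pow(-58, -1)), Mul(-76, Pow(-74, -1)))) = Add(Mul(88, 122), Add(Mul(19, Rational(-1, 58)), Mul(-76, Rational(-1, 74)))) = Add(10736, Add(Rational(-19, 58), Rational(38, 37))) = Add(10736, Rational(1501, 2146)) = Rational(23040957, 2146)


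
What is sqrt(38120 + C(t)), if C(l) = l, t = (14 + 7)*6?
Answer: sqrt(38246) ≈ 195.57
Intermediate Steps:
t = 126 (t = 21*6 = 126)
sqrt(38120 + C(t)) = sqrt(38120 + 126) = sqrt(38246)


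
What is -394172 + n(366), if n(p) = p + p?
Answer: -393440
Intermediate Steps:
n(p) = 2*p
-394172 + n(366) = -394172 + 2*366 = -394172 + 732 = -393440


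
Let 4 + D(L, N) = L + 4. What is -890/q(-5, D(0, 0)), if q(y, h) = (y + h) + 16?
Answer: -890/11 ≈ -80.909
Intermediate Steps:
D(L, N) = L (D(L, N) = -4 + (L + 4) = -4 + (4 + L) = L)
q(y, h) = 16 + h + y (q(y, h) = (h + y) + 16 = 16 + h + y)
-890/q(-5, D(0, 0)) = -890/(16 + 0 - 5) = -890/11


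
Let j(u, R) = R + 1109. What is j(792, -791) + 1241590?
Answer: 1241908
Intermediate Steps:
j(u, R) = 1109 + R
j(792, -791) + 1241590 = (1109 - 791) + 1241590 = 318 + 1241590 = 1241908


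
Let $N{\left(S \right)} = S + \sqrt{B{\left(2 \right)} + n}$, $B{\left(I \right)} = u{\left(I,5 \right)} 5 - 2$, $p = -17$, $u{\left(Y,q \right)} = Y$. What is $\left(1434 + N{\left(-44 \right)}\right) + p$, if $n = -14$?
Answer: $1373 + i \sqrt{6} \approx 1373.0 + 2.4495 i$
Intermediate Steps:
$B{\left(I \right)} = -2 + 5 I$ ($B{\left(I \right)} = I 5 - 2 = 5 I - 2 = -2 + 5 I$)
$N{\left(S \right)} = S + i \sqrt{6}$ ($N{\left(S \right)} = S + \sqrt{\left(-2 + 5 \cdot 2\right) - 14} = S + \sqrt{\left(-2 + 10\right) - 14} = S + \sqrt{8 - 14} = S + \sqrt{-6} = S + i \sqrt{6}$)
$\left(1434 + N{\left(-44 \right)}\right) + p = \left(1434 - \left(44 - i \sqrt{6}\right)\right) - 17 = \left(1390 + i \sqrt{6}\right) - 17 = 1373 + i \sqrt{6}$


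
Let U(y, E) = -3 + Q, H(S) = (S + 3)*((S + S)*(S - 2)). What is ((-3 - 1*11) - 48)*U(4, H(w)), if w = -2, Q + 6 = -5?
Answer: 868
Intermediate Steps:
Q = -11 (Q = -6 - 5 = -11)
H(S) = 2*S*(-2 + S)*(3 + S) (H(S) = (3 + S)*((2*S)*(-2 + S)) = (3 + S)*(2*S*(-2 + S)) = 2*S*(-2 + S)*(3 + S))
U(y, E) = -14 (U(y, E) = -3 - 11 = -14)
((-3 - 1*11) - 48)*U(4, H(w)) = ((-3 - 1*11) - 48)*(-14) = ((-3 - 11) - 48)*(-14) = (-14 - 48)*(-14) = -62*(-14) = 868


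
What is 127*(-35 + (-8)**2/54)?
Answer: -115951/27 ≈ -4294.5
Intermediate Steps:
127*(-35 + (-8)**2/54) = 127*(-35 + 64*(1/54)) = 127*(-35 + 32/27) = 127*(-913/27) = -115951/27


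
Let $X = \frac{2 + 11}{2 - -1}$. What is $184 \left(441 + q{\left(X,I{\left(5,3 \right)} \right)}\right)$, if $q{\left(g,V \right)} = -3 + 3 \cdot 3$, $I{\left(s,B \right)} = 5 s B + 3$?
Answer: $82248$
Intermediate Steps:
$I{\left(s,B \right)} = 3 + 5 B s$ ($I{\left(s,B \right)} = 5 B s + 3 = 3 + 5 B s$)
$X = \frac{13}{3}$ ($X = \frac{13}{2 + \left(-4 + 5\right)} = \frac{13}{2 + 1} = \frac{13}{3} \approx 4.3333$)
$q{\left(g,V \right)} = 6$ ($q{\left(g,V \right)} = -3 + 9 = 6$)
$184 \left(441 + q{\left(X,I{\left(5,3 \right)} \right)}\right) = 184 \left(441 + 6\right) = 184 \cdot 447 = 82248$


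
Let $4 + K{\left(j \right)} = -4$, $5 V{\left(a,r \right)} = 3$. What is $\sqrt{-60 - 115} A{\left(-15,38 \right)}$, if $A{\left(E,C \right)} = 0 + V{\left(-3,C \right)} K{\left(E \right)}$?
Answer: $- 24 i \sqrt{7} \approx - 63.498 i$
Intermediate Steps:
$V{\left(a,r \right)} = \frac{3}{5}$ ($V{\left(a,r \right)} = \frac{1}{5} \cdot 3 = \frac{3}{5}$)
$K{\left(j \right)} = -8$ ($K{\left(j \right)} = -4 - 4 = -8$)
$A{\left(E,C \right)} = - \frac{24}{5}$ ($A{\left(E,C \right)} = 0 + \frac{3}{5} \left(-8\right) = 0 - \frac{24}{5} = - \frac{24}{5}$)
$\sqrt{-60 - 115} A{\left(-15,38 \right)} = \sqrt{-60 - 115} \left(- \frac{24}{5}\right) = \sqrt{-175} \left(- \frac{24}{5}\right) = 5 i \sqrt{7} \left(- \frac{24}{5}\right) = - 24 i \sqrt{7}$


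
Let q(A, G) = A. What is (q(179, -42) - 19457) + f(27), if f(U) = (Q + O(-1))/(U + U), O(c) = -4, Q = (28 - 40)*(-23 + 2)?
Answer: -520382/27 ≈ -19273.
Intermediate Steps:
Q = 252 (Q = -12*(-21) = 252)
f(U) = 124/U (f(U) = (252 - 4)/(U + U) = 248/((2*U)) = 248*(1/(2*U)) = 124/U)
(q(179, -42) - 19457) + f(27) = (179 - 19457) + 124/27 = -19278 + 124*(1/27) = -19278 + 124/27 = -520382/27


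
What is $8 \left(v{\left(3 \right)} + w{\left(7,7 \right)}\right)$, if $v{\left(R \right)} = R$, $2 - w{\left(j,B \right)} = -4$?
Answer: $72$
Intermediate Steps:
$w{\left(j,B \right)} = 6$ ($w{\left(j,B \right)} = 2 - -4 = 2 + 4 = 6$)
$8 \left(v{\left(3 \right)} + w{\left(7,7 \right)}\right) = 8 \left(3 + 6\right) = 8 \cdot 9 = 72$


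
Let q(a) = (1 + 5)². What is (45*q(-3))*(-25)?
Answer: -40500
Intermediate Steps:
q(a) = 36 (q(a) = 6² = 36)
(45*q(-3))*(-25) = (45*36)*(-25) = 1620*(-25) = -40500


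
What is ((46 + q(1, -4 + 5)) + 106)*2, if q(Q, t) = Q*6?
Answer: 316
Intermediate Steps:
q(Q, t) = 6*Q
((46 + q(1, -4 + 5)) + 106)*2 = ((46 + 6*1) + 106)*2 = ((46 + 6) + 106)*2 = (52 + 106)*2 = 158*2 = 316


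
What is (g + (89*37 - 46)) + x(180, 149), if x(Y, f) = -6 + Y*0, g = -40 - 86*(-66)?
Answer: 8877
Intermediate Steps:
g = 5636 (g = -40 + 5676 = 5636)
x(Y, f) = -6 (x(Y, f) = -6 + 0 = -6)
(g + (89*37 - 46)) + x(180, 149) = (5636 + (89*37 - 46)) - 6 = (5636 + (3293 - 46)) - 6 = (5636 + 3247) - 6 = 8883 - 6 = 8877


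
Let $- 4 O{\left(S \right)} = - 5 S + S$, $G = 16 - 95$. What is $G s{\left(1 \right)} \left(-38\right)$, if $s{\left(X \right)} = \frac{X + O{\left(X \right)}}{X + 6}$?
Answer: $\frac{6004}{7} \approx 857.71$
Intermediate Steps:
$G = -79$ ($G = 16 - 95 = -79$)
$O{\left(S \right)} = S$ ($O{\left(S \right)} = - \frac{- 5 S + S}{4} = - \frac{\left(-4\right) S}{4} = S$)
$s{\left(X \right)} = \frac{2 X}{6 + X}$ ($s{\left(X \right)} = \frac{X + X}{X + 6} = \frac{2 X}{6 + X}$)
$G s{\left(1 \right)} \left(-38\right) = - 79 \cdot 2 \cdot 1 \frac{1}{6 + 1} \left(-38\right) = - 79 \cdot 2 \cdot 1 \cdot \frac{1}{7} \left(-38\right) = \left(-79\right) \frac{2}{7} \left(-38\right) = \left(- \frac{158}{7}\right) \left(-38\right) = \frac{6004}{7}$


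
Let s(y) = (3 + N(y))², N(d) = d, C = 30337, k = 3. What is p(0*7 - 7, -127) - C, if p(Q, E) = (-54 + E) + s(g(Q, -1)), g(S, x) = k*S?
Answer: -30194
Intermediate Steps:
g(S, x) = 3*S
s(y) = (3 + y)²
p(Q, E) = -54 + E + (3 + 3*Q)² (p(Q, E) = (-54 + E) + (3 + 3*Q)² = -54 + E + (3 + 3*Q)²)
p(0*7 - 7, -127) - C = (-54 - 127 + 9*(1 + (0*7 - 7))²) - 1*30337 = (-54 - 127 + 9*(1 + (0 - 7))²) - 30337 = (-54 - 127 + 9*(1 - 7)²) - 30337 = (-54 - 127 + 9*(-6)²) - 30337 = (-54 - 127 + 9*36) - 30337 = (-54 - 127 + 324) - 30337 = 143 - 30337 = -30194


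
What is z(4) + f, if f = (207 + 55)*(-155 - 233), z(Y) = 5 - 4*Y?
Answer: -101667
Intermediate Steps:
f = -101656 (f = 262*(-388) = -101656)
z(4) + f = (5 - 4*4) - 101656 = (5 - 16) - 101656 = -11 - 101656 = -101667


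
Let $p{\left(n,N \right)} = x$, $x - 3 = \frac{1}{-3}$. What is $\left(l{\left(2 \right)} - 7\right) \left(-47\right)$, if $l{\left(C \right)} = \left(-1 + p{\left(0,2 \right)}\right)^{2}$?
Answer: $\frac{1786}{9} \approx 198.44$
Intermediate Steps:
$x = \frac{8}{3}$ ($x = 3 + \frac{1}{-3} = 3 - \frac{1}{3} = \frac{8}{3} \approx 2.6667$)
$p{\left(n,N \right)} = \frac{8}{3}$
$l{\left(C \right)} = \frac{25}{9}$ ($l{\left(C \right)} = \left(-1 + \frac{8}{3}\right)^{2} = \left(\frac{5}{3}\right)^{2} = \frac{25}{9}$)
$\left(l{\left(2 \right)} - 7\right) \left(-47\right) = \left(\frac{25}{9} - 7\right) \left(-47\right) = \left(- \frac{38}{9}\right) \left(-47\right) = \frac{1786}{9}$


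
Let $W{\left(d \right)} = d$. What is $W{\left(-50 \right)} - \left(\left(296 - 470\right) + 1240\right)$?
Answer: $-1116$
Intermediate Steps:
$W{\left(-50 \right)} - \left(\left(296 - 470\right) + 1240\right) = -50 - \left(\left(296 - 470\right) + 1240\right) = -50 - \left(-174 + 1240\right) = -50 - 1066 = -1116$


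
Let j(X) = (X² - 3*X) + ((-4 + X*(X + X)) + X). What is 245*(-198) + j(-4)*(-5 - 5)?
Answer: -49030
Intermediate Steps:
j(X) = -4 - 2*X + 3*X² (j(X) = (X² - 3*X) + ((-4 + X*(2*X)) + X) = (X² - 3*X) + ((-4 + 2*X²) + X) = (X² - 3*X) + (-4 + X + 2*X²) = -4 - 2*X + 3*X²)
245*(-198) + j(-4)*(-5 - 5) = 245*(-198) + (-4 - 2*(-4) + 3*(-4)²)*(-5 - 5) = -48510 + (-4 + 8 + 3*16)*(-10) = -48510 + (-4 + 8 + 48)*(-10) = -48510 + 52*(-10) = -48510 - 520 = -49030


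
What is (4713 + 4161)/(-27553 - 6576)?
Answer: -8874/34129 ≈ -0.26001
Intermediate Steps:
(4713 + 4161)/(-27553 - 6576) = 8874/(-34129) = 8874*(-1/34129) = -8874/34129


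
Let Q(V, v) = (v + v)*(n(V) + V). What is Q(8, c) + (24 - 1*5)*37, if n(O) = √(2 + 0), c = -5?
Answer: 623 - 10*√2 ≈ 608.86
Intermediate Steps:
n(O) = √2
Q(V, v) = 2*v*(V + √2) (Q(V, v) = (v + v)*(√2 + V) = (2*v)*(V + √2) = 2*v*(V + √2))
Q(8, c) + (24 - 1*5)*37 = 2*(-5)*(8 + √2) + (24 - 1*5)*37 = (-80 - 10*√2) + (24 - 5)*37 = (-80 - 10*√2) + 19*37 = (-80 - 10*√2) + 703 = 623 - 10*√2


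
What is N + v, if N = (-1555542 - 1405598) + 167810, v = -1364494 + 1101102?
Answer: -3056722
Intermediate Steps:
v = -263392
N = -2793330 (N = -2961140 + 167810 = -2793330)
N + v = -2793330 - 263392 = -3056722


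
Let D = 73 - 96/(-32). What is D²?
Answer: 5776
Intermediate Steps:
D = 76 (D = 73 - 96*(-1)/32 = 73 - 1*(-3) = 73 + 3 = 76)
D² = 76² = 5776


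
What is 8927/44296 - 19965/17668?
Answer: -229661/247352 ≈ -0.92848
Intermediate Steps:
8927/44296 - 19965/17668 = 8927*(1/44296) - 19965*1/17668 = 79/392 - 19965/17668 = -229661/247352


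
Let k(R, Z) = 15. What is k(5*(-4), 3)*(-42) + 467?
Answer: -163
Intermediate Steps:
k(5*(-4), 3)*(-42) + 467 = 15*(-42) + 467 = -630 + 467 = -163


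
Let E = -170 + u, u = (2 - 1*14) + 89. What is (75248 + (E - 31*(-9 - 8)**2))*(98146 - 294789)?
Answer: -13016980028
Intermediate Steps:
u = 77 (u = (2 - 14) + 89 = -12 + 89 = 77)
E = -93 (E = -170 + 77 = -93)
(75248 + (E - 31*(-9 - 8)**2))*(98146 - 294789) = (75248 + (-93 - 31*(-9 - 8)**2))*(98146 - 294789) = (75248 + (-93 - 31*(-17)**2))*(-196643) = (75248 + (-93 - 31*289))*(-196643) = (75248 + (-93 - 8959))*(-196643) = (75248 - 9052)*(-196643) = 66196*(-196643) = -13016980028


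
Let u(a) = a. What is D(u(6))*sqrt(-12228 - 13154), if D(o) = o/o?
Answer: 7*I*sqrt(518) ≈ 159.32*I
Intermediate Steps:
D(o) = 1
D(u(6))*sqrt(-12228 - 13154) = 1*sqrt(-12228 - 13154) = 1*sqrt(-25382) = 1*(7*I*sqrt(518)) = 7*I*sqrt(518)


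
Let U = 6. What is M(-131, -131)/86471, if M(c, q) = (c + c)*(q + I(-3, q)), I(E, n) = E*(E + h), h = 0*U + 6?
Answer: 5240/12353 ≈ 0.42419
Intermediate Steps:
h = 6 (h = 0*6 + 6 = 0 + 6 = 6)
I(E, n) = E*(6 + E) (I(E, n) = E*(E + 6) = E*(6 + E))
M(c, q) = 2*c*(-9 + q) (M(c, q) = (c + c)*(q - 3*(6 - 3)) = (2*c)*(q - 3*3) = (2*c)*(q - 9) = (2*c)*(-9 + q) = 2*c*(-9 + q))
M(-131, -131)/86471 = (2*(-131)*(-9 - 131))/86471 = (2*(-131)*(-140))*(1/86471) = 36680*(1/86471) = 5240/12353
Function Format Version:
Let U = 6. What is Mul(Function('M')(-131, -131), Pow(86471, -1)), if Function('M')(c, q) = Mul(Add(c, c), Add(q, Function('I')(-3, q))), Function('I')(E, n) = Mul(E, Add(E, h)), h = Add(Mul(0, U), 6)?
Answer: Rational(5240, 12353) ≈ 0.42419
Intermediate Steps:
h = 6 (h = Add(Mul(0, 6), 6) = Add(0, 6) = 6)
Function('I')(E, n) = Mul(E, Add(6, E)) (Function('I')(E, n) = Mul(E, Add(E, 6)) = Mul(E, Add(6, E)))
Function('M')(c, q) = Mul(2, c, Add(-9, q)) (Function('M')(c, q) = Mul(Add(c, c), Add(q, Mul(-3, Add(6, -3)))) = Mul(Mul(2, c), Add(q, Mul(-3, 3))) = Mul(Mul(2, c), Add(q, -9)) = Mul(Mul(2, c), Add(-9, q)) = Mul(2, c, Add(-9, q)))
Mul(Function('M')(-131, -131), Pow(86471, -1)) = Mul(Mul(2, -131, Add(-9, -131)), Pow(86471, -1)) = Mul(Mul(2, -131, -140), Rational(1, 86471)) = Mul(36680, Rational(1, 86471)) = Rational(5240, 12353)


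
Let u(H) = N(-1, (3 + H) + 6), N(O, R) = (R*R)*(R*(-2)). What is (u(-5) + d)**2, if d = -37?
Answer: 27225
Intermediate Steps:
N(O, R) = -2*R**3 (N(O, R) = R**2*(-2*R) = -2*R**3)
u(H) = -2*(9 + H)**3 (u(H) = -2*((3 + H) + 6)**3 = -2*(9 + H)**3)
(u(-5) + d)**2 = (-2*(9 - 5)**3 - 37)**2 = (-2*4**3 - 37)**2 = (-2*64 - 37)**2 = (-128 - 37)**2 = (-165)**2 = 27225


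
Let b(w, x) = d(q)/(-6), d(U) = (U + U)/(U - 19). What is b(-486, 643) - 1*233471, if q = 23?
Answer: -2801675/12 ≈ -2.3347e+5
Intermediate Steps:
d(U) = 2*U/(-19 + U) (d(U) = (2*U)/(-19 + U) = 2*U/(-19 + U))
b(w, x) = -23/12 (b(w, x) = (2*23/(-19 + 23))/(-6) = (2*23/4)*(-⅙) = (2*23*(¼))*(-⅙) = (23/2)*(-⅙) = -23/12)
b(-486, 643) - 1*233471 = -23/12 - 1*233471 = -23/12 - 233471 = -2801675/12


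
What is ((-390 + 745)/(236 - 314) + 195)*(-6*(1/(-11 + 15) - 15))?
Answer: 876445/52 ≈ 16855.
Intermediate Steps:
((-390 + 745)/(236 - 314) + 195)*(-6*(1/(-11 + 15) - 15)) = (355/(-78) + 195)*(-6*(1/4 - 15)) = (355*(-1/78) + 195)*(-6*(¼ - 15)) = (-355/78 + 195)*(-6*(-59/4)) = (14855/78)*(177/2) = 876445/52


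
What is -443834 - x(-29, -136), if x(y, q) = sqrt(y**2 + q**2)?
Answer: -443834 - sqrt(19337) ≈ -4.4397e+5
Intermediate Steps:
x(y, q) = sqrt(q**2 + y**2)
-443834 - x(-29, -136) = -443834 - sqrt((-136)**2 + (-29)**2) = -443834 - sqrt(18496 + 841) = -443834 - sqrt(19337)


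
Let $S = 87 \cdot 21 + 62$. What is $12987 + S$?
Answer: $14876$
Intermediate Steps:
$S = 1889$ ($S = 1827 + 62 = 1889$)
$12987 + S = 12987 + 1889 = 14876$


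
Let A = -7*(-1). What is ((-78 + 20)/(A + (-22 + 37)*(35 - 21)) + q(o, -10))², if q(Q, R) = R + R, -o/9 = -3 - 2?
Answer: 19342404/47089 ≈ 410.76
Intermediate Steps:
o = 45 (o = -9*(-3 - 2) = -9*(-5) = 45)
A = 7
q(Q, R) = 2*R
((-78 + 20)/(A + (-22 + 37)*(35 - 21)) + q(o, -10))² = ((-78 + 20)/(7 + (-22 + 37)*(35 - 21)) + 2*(-10))² = (-58/(7 + 15*14) - 20)² = (-58/(7 + 210) - 20)² = (-58/217 - 20)² = (-4398/217)² = 19342404/47089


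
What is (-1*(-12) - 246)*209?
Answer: -48906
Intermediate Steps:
(-1*(-12) - 246)*209 = (12 - 246)*209 = -234*209 = -48906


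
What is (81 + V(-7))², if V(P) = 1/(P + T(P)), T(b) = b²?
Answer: 11580409/1764 ≈ 6564.9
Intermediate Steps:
V(P) = 1/(P + P²)
(81 + V(-7))² = (81 + 1/((-7)*(1 - 7)))² = (81 - ⅐/(-6))² = (81 - ⅐*(-⅙))² = (81 + 1/42)² = (3403/42)² = 11580409/1764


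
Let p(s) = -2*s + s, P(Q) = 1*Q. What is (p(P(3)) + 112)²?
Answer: 11881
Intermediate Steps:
P(Q) = Q
p(s) = -s
(p(P(3)) + 112)² = (-1*3 + 112)² = (-3 + 112)² = 109² = 11881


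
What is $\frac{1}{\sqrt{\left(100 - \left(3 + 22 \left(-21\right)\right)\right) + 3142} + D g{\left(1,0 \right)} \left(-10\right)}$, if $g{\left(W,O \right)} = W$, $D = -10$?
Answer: $\frac{100}{6299} - \frac{\sqrt{3701}}{6299} \approx 0.0062175$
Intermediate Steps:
$\frac{1}{\sqrt{\left(100 - \left(3 + 22 \left(-21\right)\right)\right) + 3142} + D g{\left(1,0 \right)} \left(-10\right)} = \frac{1}{\sqrt{\left(100 - \left(3 + 22 \left(-21\right)\right)\right) + 3142} + \left(-10\right) 1 \left(-10\right)} = \frac{1}{\sqrt{\left(100 - \left(3 - 462\right)\right) + 3142} - -100} = \frac{1}{\sqrt{\left(100 - -459\right) + 3142} + 100} = \frac{1}{\sqrt{\left(100 + 459\right) + 3142} + 100} = \frac{1}{\sqrt{559 + 3142} + 100} = \frac{1}{\sqrt{3701} + 100} = \frac{1}{100 + \sqrt{3701}}$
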